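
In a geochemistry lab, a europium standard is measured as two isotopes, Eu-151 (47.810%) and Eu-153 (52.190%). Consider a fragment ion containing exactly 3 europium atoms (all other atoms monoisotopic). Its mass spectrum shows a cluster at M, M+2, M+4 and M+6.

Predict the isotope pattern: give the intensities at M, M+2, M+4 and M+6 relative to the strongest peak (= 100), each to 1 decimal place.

28.0 : 91.6 : 100.0 : 36.4

The 3 Eu atoms are independent, so intensities follow the terms of (0.47810 + 0.52190)^3.
P(M) = 0.47810^3 = 0.109284
P(M+2) = 3 × 0.47810^2 × 0.52190^1 = 0.357887
P(M+4) = 3 × 0.47810^1 × 0.52190^2 = 0.390674
P(M+6) = 0.52190^3 = 0.142155
The M+4 peak is largest (0.390674); scaling to 100 gives 28.0 : 91.6 : 100.0 : 36.4.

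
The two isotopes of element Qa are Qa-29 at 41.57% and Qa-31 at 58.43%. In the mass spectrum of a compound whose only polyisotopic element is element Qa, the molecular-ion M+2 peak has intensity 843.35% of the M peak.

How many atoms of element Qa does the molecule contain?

6

With n Qa atoms, P(M+2)/P(M) = C(n,1)·p^(n−1)q / p^n = n·q/p = n · 0.5843/0.4157.
n = 8.4335 × 0.4157/0.5843 = 6.00 ≈ 6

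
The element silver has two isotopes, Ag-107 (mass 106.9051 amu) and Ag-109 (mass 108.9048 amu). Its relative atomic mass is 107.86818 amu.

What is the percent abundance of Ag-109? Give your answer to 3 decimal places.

48.161%

With x = fraction of Ag-107 (so Ag-109 is 1 − x):
106.9051·x + 108.9048·(1 − x) = 107.86818
(106.9051 − 108.9048)·x = 107.86818 − 108.9048
x = -1.03662 / -1.9997 = 0.51839 → 51.839% Ag-107, 48.161% Ag-109.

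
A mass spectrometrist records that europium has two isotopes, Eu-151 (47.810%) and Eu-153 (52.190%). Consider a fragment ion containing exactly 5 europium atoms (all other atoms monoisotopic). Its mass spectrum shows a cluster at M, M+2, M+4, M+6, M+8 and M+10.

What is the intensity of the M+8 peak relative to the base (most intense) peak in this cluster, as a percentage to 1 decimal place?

Term probabilities: M 0.0250, M+2 0.1363, M+4 0.2977, M+6 0.3249, M+8 0.1774, M+10 0.0387. Base peak = M+6.
P(M+6) = C(5,3) × 0.47810^2 × 0.52190^3 = 10 × 0.22857961 × 0.14215492 = 0.324937 (base)
P(M+8) = C(5,4) × 0.47810^1 × 0.52190^4 = 5 × 0.4781 × 0.07419065 = 0.177353
Relative intensity = 0.177353 / 0.324937 × 100 = 54.6

54.6%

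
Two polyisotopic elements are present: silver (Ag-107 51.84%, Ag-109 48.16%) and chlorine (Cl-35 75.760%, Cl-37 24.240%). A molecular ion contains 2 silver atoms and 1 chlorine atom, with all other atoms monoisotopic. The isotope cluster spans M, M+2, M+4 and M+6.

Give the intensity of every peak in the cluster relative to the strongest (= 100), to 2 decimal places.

45.91 : 100.00 : 66.92 : 12.68

Silver pattern (n=2): 0.26873856 : 0.49932288 : 0.23193856
Chlorine pattern (n=1): 0.7576 : 0.2424
Convolve the two distributions (both contribute in 2-u steps):
  M: 0.26873856×0.7576 = 0.203596
  M+2: 0.26873856×0.2424 + 0.49932288×0.7576 = 0.443429
  M+4: 0.49932288×0.2424 + 0.23193856×0.7576 = 0.296753
  M+6: 0.23193856×0.2424 = 0.056222
Scale to base peak (0.443429) = 100: 45.91 : 100.00 : 66.92 : 12.68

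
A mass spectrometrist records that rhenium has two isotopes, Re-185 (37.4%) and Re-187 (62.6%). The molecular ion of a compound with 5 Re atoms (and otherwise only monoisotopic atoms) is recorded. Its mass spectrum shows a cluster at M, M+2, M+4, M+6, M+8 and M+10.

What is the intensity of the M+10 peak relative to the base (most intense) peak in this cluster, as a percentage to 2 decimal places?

Term probabilities: M 0.0073, M+2 0.0612, M+4 0.2050, M+6 0.3431, M+8 0.2872, M+10 0.0961. Base peak = M+6.
P(M+6) = C(5,3) × 0.374^2 × 0.626^3 = 10 × 0.139876 × 0.24531438 = 0.343136 (base)
P(M+10) = C(5,5) × 0.374^0 × 0.626^5 = 1 × 1.0000 × 0.09613282 = 0.096133
Relative intensity = 0.096133 / 0.343136 × 100 = 28.02

28.02%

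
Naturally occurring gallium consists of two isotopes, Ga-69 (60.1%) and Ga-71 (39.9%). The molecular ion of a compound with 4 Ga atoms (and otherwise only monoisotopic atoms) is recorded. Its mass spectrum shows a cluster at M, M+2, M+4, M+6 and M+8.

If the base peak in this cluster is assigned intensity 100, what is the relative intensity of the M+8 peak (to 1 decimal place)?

7.3

Term probabilities: M 0.1305, M+2 0.3465, M+4 0.3450, M+6 0.1527, M+8 0.0253. Base peak = M+2.
P(M+2) = C(4,1) × 0.601^3 × 0.399^1 = 4 × 0.2170818 × 0.3990 = 0.346463 (base)
P(M+8) = C(4,4) × 0.601^0 × 0.399^4 = 1 × 1.0000 × 0.02534496 = 0.025345
Relative intensity = 0.025345 / 0.346463 × 100 = 7.3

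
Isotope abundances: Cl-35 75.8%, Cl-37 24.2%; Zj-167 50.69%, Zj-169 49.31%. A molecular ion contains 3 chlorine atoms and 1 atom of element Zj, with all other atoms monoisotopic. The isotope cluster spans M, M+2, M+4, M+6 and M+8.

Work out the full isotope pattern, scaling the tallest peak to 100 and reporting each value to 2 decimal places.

51.80 : 100.00 : 64.10 : 17.09 : 1.64

Chlorine pattern (n=3): 0.43551951 : 0.41713346 : 0.13317454 : 0.01417249
Element Zj pattern (n=1): 0.5069 : 0.4931
Convolve the two distributions (both contribute in 2-u steps):
  M: 0.43551951×0.5069 = 0.220765
  M+2: 0.43551951×0.4931 + 0.41713346×0.5069 = 0.426200
  M+4: 0.41713346×0.4931 + 0.13317454×0.5069 = 0.273195
  M+6: 0.13317454×0.4931 + 0.01417249×0.5069 = 0.072852
  M+8: 0.01417249×0.4931 = 0.006988
Scale to base peak (0.426200) = 100: 51.80 : 100.00 : 64.10 : 17.09 : 1.64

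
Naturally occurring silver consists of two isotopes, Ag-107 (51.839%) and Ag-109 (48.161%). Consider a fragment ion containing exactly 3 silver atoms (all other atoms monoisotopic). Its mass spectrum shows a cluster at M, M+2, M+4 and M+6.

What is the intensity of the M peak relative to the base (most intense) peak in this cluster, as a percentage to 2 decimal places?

35.88%

Term probabilities: M 0.1393, M+2 0.3883, M+4 0.3607, M+6 0.1117. Base peak = M+2.
P(M+2) = C(3,1) × 0.51839^2 × 0.48161^1 = 3 × 0.26872819 × 0.48161 = 0.388267 (base)
P(M) = C(3,0) × 0.51839^3 × 0.48161^0 = 1 × 0.13930601 × 1.0000 = 0.139306
Relative intensity = 0.139306 / 0.388267 × 100 = 35.88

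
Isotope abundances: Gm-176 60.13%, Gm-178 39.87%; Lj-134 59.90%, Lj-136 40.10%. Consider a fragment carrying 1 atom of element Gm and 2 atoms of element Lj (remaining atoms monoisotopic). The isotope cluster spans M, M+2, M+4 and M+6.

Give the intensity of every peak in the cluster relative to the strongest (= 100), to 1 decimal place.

50.0 : 100.0 : 66.7 : 14.8

Element Gm pattern (n=1): 0.6013 : 0.3987
Element Lj pattern (n=2): 0.358801 : 0.480398 : 0.160801
Convolve the two distributions (both contribute in 2-u steps):
  M: 0.6013×0.358801 = 0.215747
  M+2: 0.6013×0.480398 + 0.3987×0.358801 = 0.431917
  M+4: 0.6013×0.160801 + 0.3987×0.480398 = 0.288224
  M+6: 0.3987×0.160801 = 0.064111
Scale to base peak (0.431917) = 100: 50.0 : 100.0 : 66.7 : 14.8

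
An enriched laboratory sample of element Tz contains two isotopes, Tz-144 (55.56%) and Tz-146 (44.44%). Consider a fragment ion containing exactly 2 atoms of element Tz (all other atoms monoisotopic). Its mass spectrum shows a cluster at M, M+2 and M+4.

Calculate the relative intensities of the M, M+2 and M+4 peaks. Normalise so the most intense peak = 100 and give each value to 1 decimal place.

Each Tz atom is independently Tz-144 (p = 0.5556) or Tz-146 (q = 0.4444); the cluster is the binomial expansion (p + q)^2.
P(M) = 0.5556^2 = 0.308691
P(M+2) = 2 × 0.5556^1 × 0.4444^1 = 0.493817
P(M+4) = 0.4444^2 = 0.197491
The M+2 peak is largest (0.493817); scaling to 100 gives 62.5 : 100.0 : 40.0.

62.5 : 100.0 : 40.0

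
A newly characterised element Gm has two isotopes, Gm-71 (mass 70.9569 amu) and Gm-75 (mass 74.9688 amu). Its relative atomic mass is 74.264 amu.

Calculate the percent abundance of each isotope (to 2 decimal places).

Gm-71: 17.57%, Gm-75: 82.43%

Writing the weighted mean with unknown fraction x of Gm-71:
70.9569·x + 74.9688·(1 − x) = 74.264
(70.9569 − 74.9688)·x = 74.264 − 74.9688
x = -0.7048 / -4.0119 = 0.17568 → 17.57% Gm-71, 82.43% Gm-75.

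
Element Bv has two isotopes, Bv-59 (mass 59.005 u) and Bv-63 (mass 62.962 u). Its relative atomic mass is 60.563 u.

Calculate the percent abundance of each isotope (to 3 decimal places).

Bv-59: 60.627%, Bv-63: 39.373%

Writing the weighted mean with unknown fraction x of Bv-59:
59.005·x + 62.962·(1 − x) = 60.563
(59.005 − 62.962)·x = 60.563 − 62.962
x = -2.399 / -3.957 = 0.60627 → 60.627% Bv-59, 39.373% Bv-63.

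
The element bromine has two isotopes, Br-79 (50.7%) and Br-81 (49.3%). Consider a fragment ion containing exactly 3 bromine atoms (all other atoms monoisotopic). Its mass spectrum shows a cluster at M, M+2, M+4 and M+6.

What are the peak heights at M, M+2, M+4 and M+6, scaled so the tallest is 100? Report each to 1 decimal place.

34.3 : 100.0 : 97.2 : 31.5

Expanding (0.507 + 0.493)^3:
P(M) = 0.507^3 = 0.130324
P(M+2) = 3 × 0.507^2 × 0.493^1 = 0.380175
P(M+4) = 3 × 0.507^1 × 0.493^2 = 0.369678
P(M+6) = 0.493^3 = 0.119823
The M+2 peak is largest (0.380175); scaling to 100 gives 34.3 : 100.0 : 97.2 : 31.5.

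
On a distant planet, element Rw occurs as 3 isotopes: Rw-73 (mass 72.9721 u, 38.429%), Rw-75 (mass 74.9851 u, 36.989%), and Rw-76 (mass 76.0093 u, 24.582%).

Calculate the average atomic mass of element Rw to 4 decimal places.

Ar = Σ fᵢ·mᵢ = 0.38429 × 72.9721 + 0.36989 × 74.9851 + 0.24582 × 76.0093
= 28.04245 + 27.73624 + 18.68461 = 74.46330 u

74.4633 u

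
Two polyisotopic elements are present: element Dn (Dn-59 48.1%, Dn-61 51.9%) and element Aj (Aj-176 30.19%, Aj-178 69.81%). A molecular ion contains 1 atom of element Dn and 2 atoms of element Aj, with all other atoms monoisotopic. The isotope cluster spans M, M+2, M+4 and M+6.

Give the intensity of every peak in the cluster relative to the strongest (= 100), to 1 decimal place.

Element Dn pattern (n=1): 0.4810 : 0.5190
Element Aj pattern (n=2): 0.09114361 : 0.42151278 : 0.48734361
Convolve the two distributions (both contribute in 2-u steps):
  M: 0.4810×0.09114361 = 0.043840
  M+2: 0.4810×0.42151278 + 0.5190×0.09114361 = 0.250051
  M+4: 0.4810×0.48734361 + 0.5190×0.42151278 = 0.453177
  M+6: 0.5190×0.48734361 = 0.252931
Scale to base peak (0.453177) = 100: 9.7 : 55.2 : 100.0 : 55.8

9.7 : 55.2 : 100.0 : 55.8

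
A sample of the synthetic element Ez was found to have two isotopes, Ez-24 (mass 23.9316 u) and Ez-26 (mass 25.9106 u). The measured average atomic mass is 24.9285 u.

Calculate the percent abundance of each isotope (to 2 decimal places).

Let x be the fractional abundance of Ez-24; then Ez-26 has abundance 1 − x.
23.9316·x + 25.9106·(1 − x) = 24.9285
(23.9316 − 25.9106)·x = 24.9285 − 25.9106
x = -0.9821 / -1.9790 = 0.49626 → 49.63% Ez-24, 50.37% Ez-26.

Ez-24: 49.63%, Ez-26: 50.37%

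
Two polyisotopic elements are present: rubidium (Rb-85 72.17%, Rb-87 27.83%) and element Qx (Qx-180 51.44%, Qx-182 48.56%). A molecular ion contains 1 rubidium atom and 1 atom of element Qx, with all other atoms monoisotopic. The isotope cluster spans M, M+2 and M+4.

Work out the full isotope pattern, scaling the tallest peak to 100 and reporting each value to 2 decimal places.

75.21 : 100.00 : 27.38

Rubidium pattern (n=1): 0.7217 : 0.2783
Element Qx pattern (n=1): 0.5144 : 0.4856
Convolve the two distributions (both contribute in 2-u steps):
  M: 0.7217×0.5144 = 0.371242
  M+2: 0.7217×0.4856 + 0.2783×0.5144 = 0.493615
  M+4: 0.2783×0.4856 = 0.135142
Scale to base peak (0.493615) = 100: 75.21 : 100.00 : 27.38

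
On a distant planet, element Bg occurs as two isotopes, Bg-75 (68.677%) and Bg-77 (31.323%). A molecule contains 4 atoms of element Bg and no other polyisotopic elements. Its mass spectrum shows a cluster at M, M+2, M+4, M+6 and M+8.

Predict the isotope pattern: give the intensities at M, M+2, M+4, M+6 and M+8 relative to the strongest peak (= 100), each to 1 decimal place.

Expanding (0.68677 + 0.31323)^4:
P(M) = 0.68677^4 = 0.222457
P(M+2) = 4 × 0.68677^3 × 0.31323^1 = 0.405842
P(M+4) = 6 × 0.68677^2 × 0.31323^2 = 0.277652
P(M+6) = 4 × 0.68677^1 × 0.31323^3 = 0.084423
P(M+8) = 0.31323^4 = 0.009626
The M+2 peak is largest (0.405842); scaling to 100 gives 54.8 : 100.0 : 68.4 : 20.8 : 2.4.

54.8 : 100.0 : 68.4 : 20.8 : 2.4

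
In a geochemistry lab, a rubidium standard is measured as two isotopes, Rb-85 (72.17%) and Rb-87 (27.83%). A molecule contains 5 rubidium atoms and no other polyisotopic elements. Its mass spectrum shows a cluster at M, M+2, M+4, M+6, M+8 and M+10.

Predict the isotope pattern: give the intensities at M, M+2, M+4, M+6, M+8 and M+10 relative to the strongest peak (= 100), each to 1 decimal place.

51.9 : 100.0 : 77.1 : 29.7 : 5.7 : 0.4

The 5 Rb atoms are independent, so intensities follow the terms of (0.7217 + 0.2783)^5.
P(M) = 0.7217^5 = 0.195787
P(M+2) = 5 × 0.7217^4 × 0.2783^1 = 0.377494
P(M+4) = 10 × 0.7217^3 × 0.2783^2 = 0.291136
P(M+6) = 10 × 0.7217^2 × 0.2783^3 = 0.112267
P(M+8) = 5 × 0.7217^1 × 0.2783^4 = 0.021646
P(M+10) = 0.2783^5 = 0.001669
The M+2 peak is largest (0.377494); scaling to 100 gives 51.9 : 100.0 : 77.1 : 29.7 : 5.7 : 0.4.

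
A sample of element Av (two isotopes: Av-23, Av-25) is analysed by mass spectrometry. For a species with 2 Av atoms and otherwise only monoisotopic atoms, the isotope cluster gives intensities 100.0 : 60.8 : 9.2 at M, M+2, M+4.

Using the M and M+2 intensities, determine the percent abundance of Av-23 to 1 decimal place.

Let p = fractional abundance of Av-23. I(M+2)/I(M) = [C(2,1)·p^1·(1−p)] / p^2 = 2·(1−p)/p = 60.8/100.0 = 0.6080
(1−p)/p = 0.6080/2 = 0.3040  ⇒  p = 1/(1 + 0.3040) = 0.7669
Av-23: 76.7%, Av-25: 23.3%.

76.7%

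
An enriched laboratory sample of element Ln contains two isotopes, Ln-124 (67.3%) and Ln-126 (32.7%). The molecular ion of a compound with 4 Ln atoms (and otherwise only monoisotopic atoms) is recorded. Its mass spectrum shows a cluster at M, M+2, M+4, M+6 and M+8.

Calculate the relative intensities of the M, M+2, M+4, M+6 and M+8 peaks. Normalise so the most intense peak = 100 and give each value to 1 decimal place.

The 4 Ln atoms are independent, so intensities follow the terms of (0.673 + 0.327)^4.
P(M) = 0.673^4 = 0.205145
P(M+2) = 4 × 0.673^3 × 0.327^1 = 0.398706
P(M+4) = 6 × 0.673^2 × 0.327^2 = 0.290587
P(M+6) = 4 × 0.673^1 × 0.327^3 = 0.094128
P(M+8) = 0.327^4 = 0.011434
The M+2 peak is largest (0.398706); scaling to 100 gives 51.5 : 100.0 : 72.9 : 23.6 : 2.9.

51.5 : 100.0 : 72.9 : 23.6 : 2.9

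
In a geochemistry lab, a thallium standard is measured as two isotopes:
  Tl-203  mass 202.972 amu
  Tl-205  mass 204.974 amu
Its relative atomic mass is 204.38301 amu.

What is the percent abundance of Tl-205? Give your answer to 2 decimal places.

With x = fraction of Tl-203 (so Tl-205 is 1 − x):
202.972·x + 204.974·(1 − x) = 204.38301
(202.972 − 204.974)·x = 204.38301 − 204.974
x = -0.59099 / -2.002 = 0.29520 → 29.52% Tl-203, 70.48% Tl-205.

70.48%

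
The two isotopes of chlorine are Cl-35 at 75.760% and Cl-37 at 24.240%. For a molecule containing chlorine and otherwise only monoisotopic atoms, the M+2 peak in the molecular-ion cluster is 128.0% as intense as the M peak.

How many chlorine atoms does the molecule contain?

For n independent Cl atoms, I(M+2)/I(M) = n · (abundance Cl-37) / (abundance Cl-35) = n · 0.24240/0.75760.
n = 1.280 × 0.75760/0.24240 = 4.00 ≈ 4

4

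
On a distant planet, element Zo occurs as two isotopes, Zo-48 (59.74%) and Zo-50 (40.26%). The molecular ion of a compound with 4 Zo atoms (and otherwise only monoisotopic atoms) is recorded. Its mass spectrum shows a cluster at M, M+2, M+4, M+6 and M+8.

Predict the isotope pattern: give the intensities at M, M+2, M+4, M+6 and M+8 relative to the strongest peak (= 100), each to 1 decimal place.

Expanding (0.5974 + 0.4026)^4:
P(M) = 0.5974^4 = 0.127368
P(M+2) = 4 × 0.5974^3 × 0.4026^1 = 0.343344
P(M+4) = 6 × 0.5974^2 × 0.4026^2 = 0.347080
P(M+6) = 4 × 0.5974^1 × 0.4026^3 = 0.155936
P(M+8) = 0.4026^4 = 0.026272
The M+4 peak is largest (0.347080); scaling to 100 gives 36.7 : 98.9 : 100.0 : 44.9 : 7.6.

36.7 : 98.9 : 100.0 : 44.9 : 7.6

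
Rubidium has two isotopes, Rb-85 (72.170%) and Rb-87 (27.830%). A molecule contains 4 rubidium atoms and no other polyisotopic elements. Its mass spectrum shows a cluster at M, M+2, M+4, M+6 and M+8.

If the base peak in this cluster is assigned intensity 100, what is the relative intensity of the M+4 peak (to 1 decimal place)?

Binomial terms of (0.72170 + 0.27830)^4: M 0.2713, M+2 0.4184, M+4 0.2420, M+6 0.0622, M+8 0.0060 → M+2 is the base peak.
P(M+2) = C(4,1) × 0.72170^3 × 0.27830^1 = 4 × 0.37589809 × 0.2783 = 0.418450 (base)
P(M+4) = C(4,2) × 0.72170^2 × 0.27830^2 = 6 × 0.52085089 × 0.07745089 = 0.242042
Relative intensity = 0.242042 / 0.418450 × 100 = 57.8

57.8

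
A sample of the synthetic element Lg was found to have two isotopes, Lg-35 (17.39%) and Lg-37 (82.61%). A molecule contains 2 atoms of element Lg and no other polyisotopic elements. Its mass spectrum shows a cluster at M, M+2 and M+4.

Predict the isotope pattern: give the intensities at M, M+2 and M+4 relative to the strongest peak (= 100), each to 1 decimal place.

Expanding (0.1739 + 0.8261)^2:
P(M) = 0.1739^2 = 0.030241
P(M+2) = 2 × 0.1739^1 × 0.8261^1 = 0.287318
P(M+4) = 0.8261^2 = 0.682441
The M+4 peak is largest (0.682441); scaling to 100 gives 4.4 : 42.1 : 100.0.

4.4 : 42.1 : 100.0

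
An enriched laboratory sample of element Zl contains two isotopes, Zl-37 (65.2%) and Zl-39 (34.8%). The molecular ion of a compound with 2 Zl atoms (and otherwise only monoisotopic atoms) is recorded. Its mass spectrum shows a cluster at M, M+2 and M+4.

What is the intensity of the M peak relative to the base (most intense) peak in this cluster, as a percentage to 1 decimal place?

93.7%

(0.652 + 0.348)^2 gives M 0.4251, M+2 0.4538, M+4 0.1211; the largest is M+2.
P(M+2) = C(2,1) × 0.652^1 × 0.348^1 = 2 × 0.6520 × 0.3480 = 0.453792 (base)
P(M) = C(2,0) × 0.652^2 × 0.348^0 = 1 × 0.425104 × 1.0000 = 0.425104
Relative intensity = 0.425104 / 0.453792 × 100 = 93.7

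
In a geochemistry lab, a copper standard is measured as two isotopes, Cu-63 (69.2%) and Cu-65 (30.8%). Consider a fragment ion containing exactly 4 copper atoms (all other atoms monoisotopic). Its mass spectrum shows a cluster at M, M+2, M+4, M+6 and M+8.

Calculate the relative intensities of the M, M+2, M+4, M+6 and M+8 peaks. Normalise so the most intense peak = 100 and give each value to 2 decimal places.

56.17 : 100.00 : 66.76 : 19.81 : 2.20

Expanding (0.692 + 0.308)^4:
P(M) = 0.692^4 = 0.229311
P(M+2) = 4 × 0.692^3 × 0.308^1 = 0.408253
P(M+4) = 6 × 0.692^2 × 0.308^2 = 0.272562
P(M+6) = 4 × 0.692^1 × 0.308^3 = 0.080876
P(M+8) = 0.308^4 = 0.008999
The M+2 peak is largest (0.408253); scaling to 100 gives 56.17 : 100.00 : 66.76 : 19.81 : 2.20.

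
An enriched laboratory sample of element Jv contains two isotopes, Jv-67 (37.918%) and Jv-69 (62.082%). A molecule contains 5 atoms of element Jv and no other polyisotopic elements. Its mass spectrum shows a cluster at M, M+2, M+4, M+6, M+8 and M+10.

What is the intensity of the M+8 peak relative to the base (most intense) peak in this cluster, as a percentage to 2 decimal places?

81.86%

(0.37918 + 0.62082)^5 gives M 0.0078, M+2 0.0642, M+4 0.2101, M+6 0.3440, M+8 0.2816, M+10 0.0922; the largest is M+6.
P(M+6) = C(5,3) × 0.37918^2 × 0.62082^3 = 10 × 0.14377747 × 0.23927488 = 0.344023 (base)
P(M+8) = C(5,4) × 0.37918^1 × 0.62082^4 = 5 × 0.37918 × 0.14854663 = 0.281630
Relative intensity = 0.281630 / 0.344023 × 100 = 81.86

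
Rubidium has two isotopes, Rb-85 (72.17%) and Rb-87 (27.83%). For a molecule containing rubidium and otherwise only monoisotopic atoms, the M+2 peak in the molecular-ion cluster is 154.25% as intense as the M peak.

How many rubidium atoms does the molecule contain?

4

With n Rb atoms, P(M+2)/P(M) = C(n,1)·p^(n−1)q / p^n = n·q/p = n · 0.2783/0.7217.
n = 1.5425 × 0.7217/0.2783 = 4.00 ≈ 4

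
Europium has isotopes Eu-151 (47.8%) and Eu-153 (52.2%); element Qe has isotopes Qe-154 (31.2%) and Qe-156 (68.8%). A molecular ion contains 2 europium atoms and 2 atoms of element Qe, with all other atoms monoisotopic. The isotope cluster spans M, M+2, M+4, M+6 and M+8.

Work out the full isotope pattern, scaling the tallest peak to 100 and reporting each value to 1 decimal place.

6.3 : 41.5 : 98.8 : 100.0 : 36.5

Europium pattern (n=2): 0.228484 : 0.499032 : 0.272484
Element Qe pattern (n=2): 0.097344 : 0.429312 : 0.473344
Convolve the two distributions (both contribute in 2-u steps):
  M: 0.228484×0.097344 = 0.022242
  M+2: 0.228484×0.429312 + 0.499032×0.097344 = 0.146669
  M+4: 0.228484×0.473344 + 0.499032×0.429312 + 0.272484×0.097344 = 0.348917
  M+6: 0.499032×0.473344 + 0.272484×0.429312 = 0.353194
  M+8: 0.272484×0.473344 = 0.128979
Scale to base peak (0.353194) = 100: 6.3 : 41.5 : 98.8 : 100.0 : 36.5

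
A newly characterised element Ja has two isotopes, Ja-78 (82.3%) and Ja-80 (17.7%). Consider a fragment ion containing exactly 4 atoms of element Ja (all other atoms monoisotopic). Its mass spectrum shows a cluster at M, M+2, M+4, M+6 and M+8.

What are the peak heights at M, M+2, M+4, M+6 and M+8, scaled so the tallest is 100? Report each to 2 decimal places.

Each Ja atom is independently Ja-78 (p = 0.823) or Ja-80 (q = 0.177); the cluster is the binomial expansion (p + q)^4.
P(M) = 0.823^4 = 0.458775
P(M+2) = 4 × 0.823^3 × 0.177^1 = 0.394669
P(M+4) = 6 × 0.823^2 × 0.177^2 = 0.127320
P(M+6) = 4 × 0.823^1 × 0.177^3 = 0.018255
P(M+8) = 0.177^4 = 0.000982
The M peak is largest (0.458775); scaling to 100 gives 100.00 : 86.03 : 27.75 : 3.98 : 0.21.

100.00 : 86.03 : 27.75 : 3.98 : 0.21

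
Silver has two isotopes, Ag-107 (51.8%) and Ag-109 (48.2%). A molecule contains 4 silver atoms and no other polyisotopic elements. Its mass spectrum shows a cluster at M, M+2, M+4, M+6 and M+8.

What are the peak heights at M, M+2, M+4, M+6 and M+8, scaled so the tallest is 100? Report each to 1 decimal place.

19.2 : 71.6 : 100.0 : 62.0 : 14.4

Each Ag atom is independently Ag-107 (p = 0.518) or Ag-109 (q = 0.482); the cluster is the binomial expansion (p + q)^4.
P(M) = 0.518^4 = 0.071998
P(M+2) = 4 × 0.518^3 × 0.482^1 = 0.267976
P(M+4) = 6 × 0.518^2 × 0.482^2 = 0.374029
P(M+6) = 4 × 0.518^1 × 0.482^3 = 0.232023
P(M+8) = 0.482^4 = 0.053974
The M+4 peak is largest (0.374029); scaling to 100 gives 19.2 : 71.6 : 100.0 : 62.0 : 14.4.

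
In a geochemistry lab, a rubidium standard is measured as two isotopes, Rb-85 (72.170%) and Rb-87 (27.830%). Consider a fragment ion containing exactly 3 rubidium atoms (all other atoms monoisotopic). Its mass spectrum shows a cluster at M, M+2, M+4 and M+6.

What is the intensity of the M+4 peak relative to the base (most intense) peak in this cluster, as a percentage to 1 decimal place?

38.6%

Term probabilities: M 0.3759, M+2 0.4349, M+4 0.1677, M+6 0.0216. Base peak = M+2.
P(M+2) = C(3,1) × 0.72170^2 × 0.27830^1 = 3 × 0.52085089 × 0.2783 = 0.434858 (base)
P(M+4) = C(3,2) × 0.72170^1 × 0.27830^2 = 3 × 0.7217 × 0.07745089 = 0.167689
Relative intensity = 0.167689 / 0.434858 × 100 = 38.6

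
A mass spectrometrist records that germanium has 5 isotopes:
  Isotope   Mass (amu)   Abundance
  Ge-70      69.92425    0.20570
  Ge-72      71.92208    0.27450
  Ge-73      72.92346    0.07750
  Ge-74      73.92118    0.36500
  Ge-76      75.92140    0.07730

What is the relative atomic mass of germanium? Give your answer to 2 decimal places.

Weight each isotope mass by its fractional abundance: 0.20570 × 69.92425 + 0.27450 × 71.92208 + 0.07750 × 72.92346 + 0.36500 × 73.92118 + 0.07730 × 75.92140
= 14.383418 + 19.742611 + 5.651568 + 26.981231 + 5.868724 = 72.627552 amu

72.63 amu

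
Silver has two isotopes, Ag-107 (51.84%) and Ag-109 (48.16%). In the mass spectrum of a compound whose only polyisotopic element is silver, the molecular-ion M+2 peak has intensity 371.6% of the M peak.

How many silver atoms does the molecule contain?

With n Ag atoms, P(M+2)/P(M) = C(n,1)·p^(n−1)q / p^n = n·q/p = n · 0.4816/0.5184.
n = 3.716 × 0.5184/0.4816 = 4.00 ≈ 4

4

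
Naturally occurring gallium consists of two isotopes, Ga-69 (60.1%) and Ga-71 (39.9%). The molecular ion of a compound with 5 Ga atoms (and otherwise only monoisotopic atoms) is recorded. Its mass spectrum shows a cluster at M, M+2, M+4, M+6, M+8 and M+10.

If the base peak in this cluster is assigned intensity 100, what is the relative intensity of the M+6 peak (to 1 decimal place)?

66.4

Term probabilities: M 0.0784, M+2 0.2603, M+4 0.3456, M+6 0.2294, M+8 0.0762, M+10 0.0101. Base peak = M+4.
P(M+4) = C(5,2) × 0.601^3 × 0.399^2 = 10 × 0.2170818 × 0.159201 = 0.345596 (base)
P(M+6) = C(5,3) × 0.601^2 × 0.399^3 = 10 × 0.361201 × 0.0635212 = 0.229439
Relative intensity = 0.229439 / 0.345596 × 100 = 66.4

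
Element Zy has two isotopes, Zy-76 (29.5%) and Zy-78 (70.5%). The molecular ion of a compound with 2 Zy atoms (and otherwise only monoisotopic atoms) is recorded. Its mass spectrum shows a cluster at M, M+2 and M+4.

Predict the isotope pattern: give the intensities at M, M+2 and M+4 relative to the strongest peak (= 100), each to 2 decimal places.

The 2 Zy atoms are independent, so intensities follow the terms of (0.295 + 0.705)^2.
P(M) = 0.295^2 = 0.087025
P(M+2) = 2 × 0.295^1 × 0.705^1 = 0.415950
P(M+4) = 0.705^2 = 0.497025
The M+4 peak is largest (0.497025); scaling to 100 gives 17.51 : 83.69 : 100.00.

17.51 : 83.69 : 100.00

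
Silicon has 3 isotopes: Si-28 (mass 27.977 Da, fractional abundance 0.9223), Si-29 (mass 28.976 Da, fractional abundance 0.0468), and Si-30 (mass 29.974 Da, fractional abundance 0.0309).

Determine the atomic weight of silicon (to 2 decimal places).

28.09 Da

The abundance-weighted mean is 0.9223 × 27.977 + 0.0468 × 28.976 + 0.0309 × 29.974
= 25.8032 + 1.3561 + 0.9262 = 28.0855 Da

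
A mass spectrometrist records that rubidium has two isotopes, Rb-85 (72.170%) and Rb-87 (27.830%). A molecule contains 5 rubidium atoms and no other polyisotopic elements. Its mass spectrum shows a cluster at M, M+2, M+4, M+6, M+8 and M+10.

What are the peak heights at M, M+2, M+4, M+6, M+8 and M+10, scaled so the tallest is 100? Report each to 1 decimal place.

51.9 : 100.0 : 77.1 : 29.7 : 5.7 : 0.4

Each Rb atom is independently Rb-85 (p = 0.72170) or Rb-87 (q = 0.27830); the cluster is the binomial expansion (p + q)^5.
P(M) = 0.72170^5 = 0.195787
P(M+2) = 5 × 0.72170^4 × 0.27830^1 = 0.377494
P(M+4) = 10 × 0.72170^3 × 0.27830^2 = 0.291136
P(M+6) = 10 × 0.72170^2 × 0.27830^3 = 0.112267
P(M+8) = 5 × 0.72170^1 × 0.27830^4 = 0.021646
P(M+10) = 0.27830^5 = 0.001669
The M+2 peak is largest (0.377494); scaling to 100 gives 51.9 : 100.0 : 77.1 : 29.7 : 5.7 : 0.4.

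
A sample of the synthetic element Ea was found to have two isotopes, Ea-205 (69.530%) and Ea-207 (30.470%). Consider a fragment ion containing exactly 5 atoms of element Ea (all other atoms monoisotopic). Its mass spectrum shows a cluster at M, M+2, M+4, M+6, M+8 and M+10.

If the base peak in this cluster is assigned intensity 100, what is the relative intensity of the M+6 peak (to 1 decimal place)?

38.4

(0.69530 + 0.30470)^5 gives M 0.1625, M+2 0.3561, M+4 0.3121, M+6 0.1368, M+8 0.0300, M+10 0.0026; the largest is M+2.
P(M+2) = C(5,1) × 0.69530^4 × 0.30470^1 = 5 × 0.23371625 × 0.3047 = 0.356067 (base)
P(M+6) = C(5,3) × 0.69530^2 × 0.30470^3 = 10 × 0.48344209 × 0.02828898 = 0.136761
Relative intensity = 0.136761 / 0.356067 × 100 = 38.4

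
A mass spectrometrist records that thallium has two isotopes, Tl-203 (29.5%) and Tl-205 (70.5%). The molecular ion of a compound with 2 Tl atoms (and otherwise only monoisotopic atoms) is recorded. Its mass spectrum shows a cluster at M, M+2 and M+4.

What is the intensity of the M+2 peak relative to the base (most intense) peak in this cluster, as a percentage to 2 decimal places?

(0.295 + 0.705)^2 gives M 0.0870, M+2 0.4160, M+4 0.4970; the largest is M+4.
P(M+4) = C(2,2) × 0.295^0 × 0.705^2 = 1 × 1.0000 × 0.497025 = 0.497025 (base)
P(M+2) = C(2,1) × 0.295^1 × 0.705^1 = 2 × 0.2950 × 0.7050 = 0.415950
Relative intensity = 0.415950 / 0.497025 × 100 = 83.69

83.69%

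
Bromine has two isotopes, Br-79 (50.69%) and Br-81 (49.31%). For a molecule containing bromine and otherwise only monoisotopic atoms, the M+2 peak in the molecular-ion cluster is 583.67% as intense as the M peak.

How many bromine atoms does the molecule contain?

6

The M+2/M ratio from n Br atoms is n · q/p = n · 0.4931/0.5069.
n = 5.8367 × 0.5069/0.4931 = 6.00 ≈ 6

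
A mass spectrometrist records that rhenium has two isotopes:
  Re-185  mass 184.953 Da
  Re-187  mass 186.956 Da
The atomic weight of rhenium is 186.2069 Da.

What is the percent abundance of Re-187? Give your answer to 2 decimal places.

With x = fraction of Re-185 (so Re-187 is 1 − x):
184.953·x + 186.956·(1 − x) = 186.2069
(184.953 − 186.956)·x = 186.2069 − 186.956
x = -0.7491 / -2.003 = 0.37399 → 37.40% Re-185, 62.60% Re-187.

62.60%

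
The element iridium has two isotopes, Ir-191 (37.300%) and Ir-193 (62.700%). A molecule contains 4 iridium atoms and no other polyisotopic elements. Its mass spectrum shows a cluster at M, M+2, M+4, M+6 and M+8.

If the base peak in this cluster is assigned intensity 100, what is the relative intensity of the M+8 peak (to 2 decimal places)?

42.02

Term probabilities: M 0.0194, M+2 0.1302, M+4 0.3282, M+6 0.3678, M+8 0.1546. Base peak = M+6.
P(M+6) = C(4,3) × 0.37300^1 × 0.62700^3 = 4 × 0.3730 × 0.24649188 = 0.367766 (base)
P(M+8) = C(4,4) × 0.37300^0 × 0.62700^4 = 1 × 1.0000 × 0.15455041 = 0.154550
Relative intensity = 0.154550 / 0.367766 × 100 = 42.02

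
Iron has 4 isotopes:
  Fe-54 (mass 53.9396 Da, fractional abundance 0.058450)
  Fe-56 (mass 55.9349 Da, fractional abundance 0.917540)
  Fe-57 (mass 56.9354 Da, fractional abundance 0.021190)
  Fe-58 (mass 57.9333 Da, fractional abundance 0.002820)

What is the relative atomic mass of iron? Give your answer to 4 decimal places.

55.8451 Da

Ar = Σ fᵢ·mᵢ = 0.058450 × 53.9396 + 0.917540 × 55.9349 + 0.021190 × 56.9354 + 0.002820 × 57.9333
= 3.15277 + 51.32251 + 1.20646 + 0.16337 = 55.84511 Da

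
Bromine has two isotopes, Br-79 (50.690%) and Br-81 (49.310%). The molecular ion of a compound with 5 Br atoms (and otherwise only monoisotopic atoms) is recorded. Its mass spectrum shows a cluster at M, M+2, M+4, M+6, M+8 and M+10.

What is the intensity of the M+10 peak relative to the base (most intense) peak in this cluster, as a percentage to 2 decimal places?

(0.50690 + 0.49310)^5 gives M 0.0335, M+2 0.1628, M+4 0.3167, M+6 0.3081, M+8 0.1498, M+10 0.0292; the largest is M+4.
P(M+4) = C(5,2) × 0.50690^3 × 0.49310^2 = 10 × 0.13024674 × 0.24314761 = 0.316692 (base)
P(M+10) = C(5,5) × 0.50690^0 × 0.49310^5 = 1 × 1.0000 × 0.02915245 = 0.029152
Relative intensity = 0.029152 / 0.316692 × 100 = 9.21

9.21%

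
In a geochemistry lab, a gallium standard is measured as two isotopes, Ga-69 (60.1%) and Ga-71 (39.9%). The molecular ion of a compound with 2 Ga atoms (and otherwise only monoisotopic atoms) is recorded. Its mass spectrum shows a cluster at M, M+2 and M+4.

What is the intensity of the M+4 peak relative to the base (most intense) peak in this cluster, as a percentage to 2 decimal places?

33.19%

Binomial terms of (0.601 + 0.399)^2: M 0.3612, M+2 0.4796, M+4 0.1592 → M+2 is the base peak.
P(M+2) = C(2,1) × 0.601^1 × 0.399^1 = 2 × 0.6010 × 0.3990 = 0.479598 (base)
P(M+4) = C(2,2) × 0.601^0 × 0.399^2 = 1 × 1.0000 × 0.159201 = 0.159201
Relative intensity = 0.159201 / 0.479598 × 100 = 33.19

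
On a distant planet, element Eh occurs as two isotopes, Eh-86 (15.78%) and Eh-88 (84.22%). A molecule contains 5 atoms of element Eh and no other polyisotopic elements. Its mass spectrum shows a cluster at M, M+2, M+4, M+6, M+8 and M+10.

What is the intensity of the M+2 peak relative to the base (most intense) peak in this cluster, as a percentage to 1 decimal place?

0.6%

Term probabilities: M 0.0001, M+2 0.0026, M+4 0.0279, M+6 0.1488, M+8 0.3970, M+10 0.4237. Base peak = M+10.
P(M+10) = C(5,5) × 0.1578^0 × 0.8422^5 = 1 × 1.0000 × 0.42371729 = 0.423717 (base)
P(M+2) = C(5,1) × 0.1578^4 × 0.8422^1 = 5 × 0.00062005 × 0.8422 = 0.002611
Relative intensity = 0.002611 / 0.423717 × 100 = 0.6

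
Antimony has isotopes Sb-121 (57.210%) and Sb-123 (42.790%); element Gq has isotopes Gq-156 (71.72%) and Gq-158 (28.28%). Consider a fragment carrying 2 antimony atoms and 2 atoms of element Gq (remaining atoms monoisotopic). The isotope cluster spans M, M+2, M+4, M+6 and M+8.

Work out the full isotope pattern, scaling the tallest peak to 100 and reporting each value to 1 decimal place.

Antimony pattern (n=2): 0.32729841 : 0.48960318 : 0.18309841
Element Gq pattern (n=2): 0.51437584 : 0.40564832 : 0.07997584
Convolve the two distributions (both contribute in 2-u steps):
  M: 0.32729841×0.51437584 = 0.168354
  M+2: 0.32729841×0.40564832 + 0.48960318×0.51437584 = 0.384608
  M+4: 0.32729841×0.07997584 + 0.48960318×0.40564832 + 0.18309841×0.51437584 = 0.318964
  M+6: 0.48960318×0.07997584 + 0.18309841×0.40564832 = 0.113430
  M+8: 0.18309841×0.07997584 = 0.014643
Scale to base peak (0.384608) = 100: 43.8 : 100.0 : 82.9 : 29.5 : 3.8

43.8 : 100.0 : 82.9 : 29.5 : 3.8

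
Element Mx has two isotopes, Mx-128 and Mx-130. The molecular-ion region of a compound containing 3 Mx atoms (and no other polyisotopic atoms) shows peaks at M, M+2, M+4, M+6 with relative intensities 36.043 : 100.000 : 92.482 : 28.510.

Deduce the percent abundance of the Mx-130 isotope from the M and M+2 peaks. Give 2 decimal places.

48.05%

If p is the fraction of Mx that is Mx-128, then I(M+2)/I(M) = [C(3,1)·p^2·(1−p)] / p^3 = 3·(1−p)/p = 100.000/36.043 = 2.7745
(1−p)/p = 2.7745/3 = 0.9248  ⇒  p = 1/(1 + 0.9248) = 0.5195
Mx-128: 51.95%, Mx-130: 48.05%.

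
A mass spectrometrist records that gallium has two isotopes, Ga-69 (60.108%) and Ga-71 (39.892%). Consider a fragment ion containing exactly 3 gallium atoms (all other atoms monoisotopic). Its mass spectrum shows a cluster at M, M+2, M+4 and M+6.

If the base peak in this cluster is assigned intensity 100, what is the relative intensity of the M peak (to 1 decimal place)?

Binomial terms of (0.60108 + 0.39892)^3: M 0.2172, M+2 0.4324, M+4 0.2870, M+6 0.0635 → M+2 is the base peak.
P(M+2) = C(3,1) × 0.60108^2 × 0.39892^1 = 3 × 0.36129717 × 0.39892 = 0.432386 (base)
P(M) = C(3,0) × 0.60108^3 × 0.39892^0 = 1 × 0.2171685 × 1.0000 = 0.217169
Relative intensity = 0.217169 / 0.432386 × 100 = 50.2

50.2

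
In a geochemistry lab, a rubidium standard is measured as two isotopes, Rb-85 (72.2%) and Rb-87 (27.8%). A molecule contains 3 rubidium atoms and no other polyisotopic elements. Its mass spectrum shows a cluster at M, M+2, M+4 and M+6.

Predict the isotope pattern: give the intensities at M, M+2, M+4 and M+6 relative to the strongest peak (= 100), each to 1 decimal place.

86.6 : 100.0 : 38.5 : 4.9

The 3 Rb atoms are independent, so intensities follow the terms of (0.722 + 0.278)^3.
P(M) = 0.722^3 = 0.376367
P(M+2) = 3 × 0.722^2 × 0.278^1 = 0.434751
P(M+4) = 3 × 0.722^1 × 0.278^2 = 0.167397
P(M+6) = 0.278^3 = 0.021485
The M+2 peak is largest (0.434751); scaling to 100 gives 86.6 : 100.0 : 38.5 : 4.9.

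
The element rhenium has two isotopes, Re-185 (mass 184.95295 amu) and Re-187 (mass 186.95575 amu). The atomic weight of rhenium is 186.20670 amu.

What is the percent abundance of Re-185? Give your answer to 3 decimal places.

Writing the weighted mean with unknown fraction x of Re-185:
184.95295·x + 186.95575·(1 − x) = 186.20670
(184.95295 − 186.95575)·x = 186.20670 − 186.95575
x = -0.74905 / -2.00280 = 0.37400 → 37.400% Re-185, 62.600% Re-187.

37.400%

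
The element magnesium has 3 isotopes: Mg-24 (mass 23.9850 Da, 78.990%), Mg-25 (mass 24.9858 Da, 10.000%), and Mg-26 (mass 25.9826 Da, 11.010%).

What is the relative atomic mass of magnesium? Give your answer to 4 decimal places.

24.3050 Da

Weight each isotope mass by its fractional abundance: 0.78990 × 23.9850 + 0.10000 × 24.9858 + 0.11010 × 25.9826
= 18.94575 + 2.49858 + 2.86068 = 24.30501 Da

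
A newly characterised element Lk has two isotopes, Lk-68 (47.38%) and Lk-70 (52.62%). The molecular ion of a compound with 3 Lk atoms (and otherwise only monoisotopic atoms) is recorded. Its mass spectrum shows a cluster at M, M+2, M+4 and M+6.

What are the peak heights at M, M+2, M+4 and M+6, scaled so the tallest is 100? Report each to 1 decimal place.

Each Lk atom is independently Lk-68 (p = 0.4738) or Lk-70 (q = 0.5262); the cluster is the binomial expansion (p + q)^3.
P(M) = 0.4738^3 = 0.106362
P(M+2) = 3 × 0.4738^2 × 0.5262^1 = 0.354374
P(M+4) = 3 × 0.4738^1 × 0.5262^2 = 0.393566
P(M+6) = 0.5262^3 = 0.145698
The M+4 peak is largest (0.393566); scaling to 100 gives 27.0 : 90.0 : 100.0 : 37.0.

27.0 : 90.0 : 100.0 : 37.0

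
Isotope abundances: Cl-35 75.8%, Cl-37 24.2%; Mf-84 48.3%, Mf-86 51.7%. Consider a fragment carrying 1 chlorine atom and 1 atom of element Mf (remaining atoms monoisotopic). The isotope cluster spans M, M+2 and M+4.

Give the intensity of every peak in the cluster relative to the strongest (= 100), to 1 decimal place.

Chlorine pattern (n=1): 0.7580 : 0.2420
Element Mf pattern (n=1): 0.4830 : 0.5170
Convolve the two distributions (both contribute in 2-u steps):
  M: 0.7580×0.4830 = 0.366114
  M+2: 0.7580×0.5170 + 0.2420×0.4830 = 0.508772
  M+4: 0.2420×0.5170 = 0.125114
Scale to base peak (0.508772) = 100: 72.0 : 100.0 : 24.6

72.0 : 100.0 : 24.6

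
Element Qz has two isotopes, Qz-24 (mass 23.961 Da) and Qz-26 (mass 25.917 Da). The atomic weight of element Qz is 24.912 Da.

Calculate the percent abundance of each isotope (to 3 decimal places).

Qz-24: 51.380%, Qz-26: 48.620%

Let x be the fractional abundance of Qz-24; then Qz-26 has abundance 1 − x.
23.961·x + 25.917·(1 − x) = 24.912
(23.961 − 25.917)·x = 24.912 − 25.917
x = -1.005 / -1.956 = 0.51380 → 51.380% Qz-24, 48.620% Qz-26.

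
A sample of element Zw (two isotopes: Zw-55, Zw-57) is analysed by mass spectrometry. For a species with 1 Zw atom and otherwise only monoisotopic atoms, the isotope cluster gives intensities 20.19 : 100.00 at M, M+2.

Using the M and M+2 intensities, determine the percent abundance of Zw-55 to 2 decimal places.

If p is the fraction of Zw that is Zw-55, then I(M+2)/I(M) = [C(1,1)·p^0·(1−p)] / p^1 = 1·(1−p)/p = 100.00/20.19 = 4.9529
(1−p)/p = 4.9529/1 = 4.9529  ⇒  p = 1/(1 + 4.9529) = 0.1680
Zw-55: 16.80%, Zw-57: 83.20%.

16.80%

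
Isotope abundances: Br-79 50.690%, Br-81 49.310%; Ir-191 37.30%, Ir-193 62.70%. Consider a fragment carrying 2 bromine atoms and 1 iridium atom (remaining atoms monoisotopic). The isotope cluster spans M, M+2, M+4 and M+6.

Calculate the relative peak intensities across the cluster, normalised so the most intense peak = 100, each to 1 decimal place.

Bromine pattern (n=2): 0.25694761 : 0.49990478 : 0.24314761
Iridium pattern (n=1): 0.3730 : 0.6270
Convolve the two distributions (both contribute in 2-u steps):
  M: 0.25694761×0.3730 = 0.095841
  M+2: 0.25694761×0.6270 + 0.49990478×0.3730 = 0.347571
  M+4: 0.49990478×0.6270 + 0.24314761×0.3730 = 0.404134
  M+6: 0.24314761×0.6270 = 0.152454
Scale to base peak (0.404134) = 100: 23.7 : 86.0 : 100.0 : 37.7

23.7 : 86.0 : 100.0 : 37.7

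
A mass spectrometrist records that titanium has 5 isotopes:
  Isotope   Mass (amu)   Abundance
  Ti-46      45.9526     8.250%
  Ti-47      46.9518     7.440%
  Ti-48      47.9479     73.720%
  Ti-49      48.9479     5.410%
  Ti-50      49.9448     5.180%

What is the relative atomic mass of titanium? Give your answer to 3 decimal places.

47.867 amu

The abundance-weighted mean is 0.08250 × 45.9526 + 0.07440 × 46.9518 + 0.73720 × 47.9479 + 0.05410 × 48.9479 + 0.05180 × 49.9448
= 3.79109 + 3.49321 + 35.34719 + 2.64808 + 2.58714 = 47.86671 amu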